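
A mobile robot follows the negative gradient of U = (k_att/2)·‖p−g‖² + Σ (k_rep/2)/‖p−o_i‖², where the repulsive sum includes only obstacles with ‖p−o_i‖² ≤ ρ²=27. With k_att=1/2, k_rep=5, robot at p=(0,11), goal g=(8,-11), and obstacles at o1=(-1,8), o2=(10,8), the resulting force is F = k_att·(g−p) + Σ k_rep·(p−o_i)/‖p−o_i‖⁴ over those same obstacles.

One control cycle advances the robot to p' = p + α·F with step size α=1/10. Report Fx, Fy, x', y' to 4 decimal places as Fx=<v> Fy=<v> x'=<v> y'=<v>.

Fx=4.0500 Fy=-10.8500 x'=0.4050 y'=9.9150

F_att = 1/2·(g−p) = 1/2·(8,-22) = (4.0000,-11.0000)
o1: d²=10 ≤ ρ²=27; F_rep = 5·(1,3)/10² = (0.0500,0.1500)
o2: d²=109 > ρ²=27 → inactive
F = F_att + ΣF_rep = (4.0500,-10.8500)
p' = p + 1/10·F = (0.4050,9.9150)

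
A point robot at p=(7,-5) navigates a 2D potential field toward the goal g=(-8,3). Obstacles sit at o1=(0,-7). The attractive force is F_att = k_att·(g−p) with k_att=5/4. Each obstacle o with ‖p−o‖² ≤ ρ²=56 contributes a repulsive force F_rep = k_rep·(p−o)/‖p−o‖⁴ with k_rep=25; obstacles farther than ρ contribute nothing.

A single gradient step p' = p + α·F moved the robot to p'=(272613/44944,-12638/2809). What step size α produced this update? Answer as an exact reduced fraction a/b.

F_att = 5/4·(g−p) = 5/4·(-15,8) = (-18.7500,10.0000)
o1: d²=53 ≤ ρ²=56; F_rep = 25·(7,2)/53² = (0.0623,0.0178)
F = F_att + ΣF_rep = (-18.6877,10.0178)
Δp = p'−p = (-0.9344,0.5009); α = Δx/Fx = (-41995/44944) / (-209975/11236) = 1/20
check: Δy/Fy = (1407/2809) / (28140/2809) = 1/20 ✓

α = 1/20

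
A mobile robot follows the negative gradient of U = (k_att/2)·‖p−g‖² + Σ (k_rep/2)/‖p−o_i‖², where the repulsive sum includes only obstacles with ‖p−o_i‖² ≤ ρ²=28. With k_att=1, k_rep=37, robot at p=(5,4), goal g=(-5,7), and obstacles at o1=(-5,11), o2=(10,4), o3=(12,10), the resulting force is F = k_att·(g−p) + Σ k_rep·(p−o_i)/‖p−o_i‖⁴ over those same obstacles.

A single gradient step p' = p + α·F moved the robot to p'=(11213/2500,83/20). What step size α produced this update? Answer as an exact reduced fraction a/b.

F_att = 1·(g−p) = 1·(-10,3) = (-10.0000,3.0000)
o1: d²=149 > ρ²=28 → inactive
o2: d²=25 ≤ ρ²=28; F_rep = 37·(-5,0)/25² = (-0.2960,0.0000)
o3: d²=85 > ρ²=28 → inactive
F = F_att + ΣF_rep = (-10.2960,3.0000)
Δp = p'−p = (-0.5148,0.1500); α = Δx/Fx = (-1287/2500) / (-1287/125) = 1/20
check: Δy/Fy = (3/20) / (3) = 1/20 ✓

α = 1/20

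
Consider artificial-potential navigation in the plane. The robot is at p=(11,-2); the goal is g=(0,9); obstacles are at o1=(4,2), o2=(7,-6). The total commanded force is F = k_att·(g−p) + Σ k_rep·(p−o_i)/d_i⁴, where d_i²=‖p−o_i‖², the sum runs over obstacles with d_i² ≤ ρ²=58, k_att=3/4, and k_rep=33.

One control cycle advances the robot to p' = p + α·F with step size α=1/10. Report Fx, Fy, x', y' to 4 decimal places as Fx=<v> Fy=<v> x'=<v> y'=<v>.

F_att = 3/4·(g−p) = 3/4·(-11,11) = (-8.2500,8.2500)
o1: d²=65 > ρ²=58 → inactive
o2: d²=32 ≤ ρ²=58; F_rep = 33·(4,4)/32² = (0.1289,0.1289)
F = F_att + ΣF_rep = (-8.1211,8.3789)
p' = p + 1/10·F = (10.1879,-1.1621)

Fx=-8.1211 Fy=8.3789 x'=10.1879 y'=-1.1621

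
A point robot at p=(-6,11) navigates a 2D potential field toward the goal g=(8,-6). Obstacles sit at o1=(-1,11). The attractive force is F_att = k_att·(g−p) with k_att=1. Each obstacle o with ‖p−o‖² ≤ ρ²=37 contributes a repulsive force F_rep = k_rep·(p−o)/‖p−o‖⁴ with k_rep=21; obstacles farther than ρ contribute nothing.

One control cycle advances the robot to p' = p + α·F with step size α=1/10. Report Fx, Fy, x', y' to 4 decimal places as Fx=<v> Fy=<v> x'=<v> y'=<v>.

Fx=13.8320 Fy=-17.0000 x'=-4.6168 y'=9.3000

F_att = 1·(g−p) = 1·(14,-17) = (14.0000,-17.0000)
o1: d²=25 ≤ ρ²=37; F_rep = 21·(-5,0)/25² = (-0.1680,0.0000)
F = F_att + ΣF_rep = (13.8320,-17.0000)
p' = p + 1/10·F = (-4.6168,9.3000)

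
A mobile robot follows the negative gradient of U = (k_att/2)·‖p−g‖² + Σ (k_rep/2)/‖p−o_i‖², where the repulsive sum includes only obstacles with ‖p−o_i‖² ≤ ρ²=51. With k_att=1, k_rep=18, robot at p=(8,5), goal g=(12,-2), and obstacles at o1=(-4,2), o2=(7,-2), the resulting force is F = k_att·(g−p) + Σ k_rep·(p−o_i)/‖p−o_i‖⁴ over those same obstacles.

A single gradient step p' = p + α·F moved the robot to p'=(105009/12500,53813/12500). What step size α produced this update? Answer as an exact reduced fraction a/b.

α = 1/10

F_att = 1·(g−p) = 1·(4,-7) = (4.0000,-7.0000)
o1: d²=153 > ρ²=51 → inactive
o2: d²=50 ≤ ρ²=51; F_rep = 18·(1,7)/50² = (0.0072,0.0504)
F = F_att + ΣF_rep = (4.0072,-6.9496)
Δp = p'−p = (0.4007,-0.6950); α = Δx/Fx = (5009/12500) / (5009/1250) = 1/10
check: Δy/Fy = (-8687/12500) / (-8687/1250) = 1/10 ✓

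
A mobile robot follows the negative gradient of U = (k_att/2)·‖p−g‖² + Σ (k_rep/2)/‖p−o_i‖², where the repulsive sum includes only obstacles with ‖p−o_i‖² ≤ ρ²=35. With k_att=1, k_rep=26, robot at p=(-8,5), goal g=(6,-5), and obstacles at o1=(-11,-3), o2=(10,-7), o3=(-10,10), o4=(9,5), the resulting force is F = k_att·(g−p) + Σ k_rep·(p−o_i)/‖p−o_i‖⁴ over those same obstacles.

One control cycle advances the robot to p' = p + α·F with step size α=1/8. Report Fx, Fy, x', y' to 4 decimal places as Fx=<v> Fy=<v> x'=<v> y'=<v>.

F_att = 1·(g−p) = 1·(14,-10) = (14.0000,-10.0000)
o1: d²=73 > ρ²=35 → inactive
o2: d²=468 > ρ²=35 → inactive
o3: d²=29 ≤ ρ²=35; F_rep = 26·(2,-5)/29² = (0.0618,-0.1546)
o4: d²=289 > ρ²=35 → inactive
F = F_att + ΣF_rep = (14.0618,-10.1546)
p' = p + 1/8·F = (-6.2423,3.7307)

Fx=14.0618 Fy=-10.1546 x'=-6.2423 y'=3.7307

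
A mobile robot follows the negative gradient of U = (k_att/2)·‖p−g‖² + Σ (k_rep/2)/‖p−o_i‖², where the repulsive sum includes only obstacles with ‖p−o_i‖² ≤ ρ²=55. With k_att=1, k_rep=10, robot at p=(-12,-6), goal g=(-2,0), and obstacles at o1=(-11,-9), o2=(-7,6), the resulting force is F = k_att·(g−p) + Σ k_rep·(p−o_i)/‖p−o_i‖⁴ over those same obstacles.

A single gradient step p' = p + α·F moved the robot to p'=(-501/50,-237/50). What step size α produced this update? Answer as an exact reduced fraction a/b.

α = 1/5

F_att = 1·(g−p) = 1·(10,6) = (10.0000,6.0000)
o1: d²=10 ≤ ρ²=55; F_rep = 10·(-1,3)/10² = (-0.1000,0.3000)
o2: d²=169 > ρ²=55 → inactive
F = F_att + ΣF_rep = (9.9000,6.3000)
Δp = p'−p = (1.9800,1.2600); α = Δx/Fx = (99/50) / (99/10) = 1/5
check: Δy/Fy = (63/50) / (63/10) = 1/5 ✓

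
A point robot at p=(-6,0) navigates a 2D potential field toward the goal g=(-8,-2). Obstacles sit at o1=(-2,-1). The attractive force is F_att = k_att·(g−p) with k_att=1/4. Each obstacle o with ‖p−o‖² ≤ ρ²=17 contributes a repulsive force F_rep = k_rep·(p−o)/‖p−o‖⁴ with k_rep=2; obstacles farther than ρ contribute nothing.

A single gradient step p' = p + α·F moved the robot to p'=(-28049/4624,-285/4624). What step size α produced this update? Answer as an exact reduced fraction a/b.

α = 1/8

F_att = 1/4·(g−p) = 1/4·(-2,-2) = (-0.5000,-0.5000)
o1: d²=17 ≤ ρ²=17; F_rep = 2·(-4,1)/17² = (-0.0277,0.0069)
F = F_att + ΣF_rep = (-0.5277,-0.4931)
Δp = p'−p = (-0.0660,-0.0616); α = Δx/Fx = (-305/4624) / (-305/578) = 1/8
check: Δy/Fy = (-285/4624) / (-285/578) = 1/8 ✓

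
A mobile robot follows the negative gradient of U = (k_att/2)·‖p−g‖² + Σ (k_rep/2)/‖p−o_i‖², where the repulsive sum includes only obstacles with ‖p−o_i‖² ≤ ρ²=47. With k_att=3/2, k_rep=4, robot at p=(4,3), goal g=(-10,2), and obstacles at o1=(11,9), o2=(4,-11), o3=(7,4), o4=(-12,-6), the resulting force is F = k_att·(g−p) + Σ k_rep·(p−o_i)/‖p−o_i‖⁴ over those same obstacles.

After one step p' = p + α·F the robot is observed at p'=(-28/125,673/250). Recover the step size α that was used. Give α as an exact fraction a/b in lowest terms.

α = 1/5

F_att = 3/2·(g−p) = 3/2·(-14,-1) = (-21.0000,-1.5000)
o1: d²=85 > ρ²=47 → inactive
o2: d²=196 > ρ²=47 → inactive
o3: d²=10 ≤ ρ²=47; F_rep = 4·(-3,-1)/10² = (-0.1200,-0.0400)
o4: d²=337 > ρ²=47 → inactive
F = F_att + ΣF_rep = (-21.1200,-1.5400)
Δp = p'−p = (-4.2240,-0.3080); α = Δx/Fx = (-528/125) / (-528/25) = 1/5
check: Δy/Fy = (-77/250) / (-77/50) = 1/5 ✓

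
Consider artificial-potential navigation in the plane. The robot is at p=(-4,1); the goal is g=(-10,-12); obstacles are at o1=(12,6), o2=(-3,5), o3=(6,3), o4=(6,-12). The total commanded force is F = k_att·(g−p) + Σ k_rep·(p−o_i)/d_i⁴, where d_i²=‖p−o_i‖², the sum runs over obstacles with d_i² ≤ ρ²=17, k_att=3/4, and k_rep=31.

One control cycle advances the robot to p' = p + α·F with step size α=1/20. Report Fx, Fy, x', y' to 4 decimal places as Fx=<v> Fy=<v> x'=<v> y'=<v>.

F_att = 3/4·(g−p) = 3/4·(-6,-13) = (-4.5000,-9.7500)
o1: d²=281 > ρ²=17 → inactive
o2: d²=17 ≤ ρ²=17; F_rep = 31·(-1,-4)/17² = (-0.1073,-0.4291)
o3: d²=104 > ρ²=17 → inactive
o4: d²=269 > ρ²=17 → inactive
F = F_att + ΣF_rep = (-4.6073,-10.1791)
p' = p + 1/20·F = (-4.2304,0.4910)

Fx=-4.6073 Fy=-10.1791 x'=-4.2304 y'=0.4910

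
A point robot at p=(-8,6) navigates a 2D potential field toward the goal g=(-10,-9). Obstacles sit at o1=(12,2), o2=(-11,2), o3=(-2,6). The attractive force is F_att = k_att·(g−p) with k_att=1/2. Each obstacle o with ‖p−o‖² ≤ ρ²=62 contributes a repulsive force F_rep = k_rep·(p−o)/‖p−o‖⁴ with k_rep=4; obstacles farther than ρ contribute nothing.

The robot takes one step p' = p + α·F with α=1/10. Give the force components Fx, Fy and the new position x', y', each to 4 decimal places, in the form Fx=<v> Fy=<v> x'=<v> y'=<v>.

Fx=-0.9993 Fy=-7.4744 x'=-8.0999 y'=5.2526

F_att = 1/2·(g−p) = 1/2·(-2,-15) = (-1.0000,-7.5000)
o1: d²=416 > ρ²=62 → inactive
o2: d²=25 ≤ ρ²=62; F_rep = 4·(3,4)/25² = (0.0192,0.0256)
o3: d²=36 ≤ ρ²=62; F_rep = 4·(-6,0)/36² = (-0.0185,0.0000)
F = F_att + ΣF_rep = (-0.9993,-7.4744)
p' = p + 1/10·F = (-8.0999,5.2526)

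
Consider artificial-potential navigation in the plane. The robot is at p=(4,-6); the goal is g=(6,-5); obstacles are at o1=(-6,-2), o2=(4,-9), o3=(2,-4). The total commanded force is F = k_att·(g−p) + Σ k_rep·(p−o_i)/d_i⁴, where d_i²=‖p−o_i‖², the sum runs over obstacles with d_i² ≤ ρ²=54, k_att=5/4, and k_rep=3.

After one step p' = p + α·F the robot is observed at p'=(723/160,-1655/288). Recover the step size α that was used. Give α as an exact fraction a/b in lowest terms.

α = 1/5

F_att = 5/4·(g−p) = 5/4·(2,1) = (2.5000,1.2500)
o1: d²=116 > ρ²=54 → inactive
o2: d²=9 ≤ ρ²=54; F_rep = 3·(0,3)/9² = (0.0000,0.1111)
o3: d²=8 ≤ ρ²=54; F_rep = 3·(2,-2)/8² = (0.0938,-0.0938)
F = F_att + ΣF_rep = (2.5938,1.2674)
Δp = p'−p = (0.5188,0.2535); α = Δx/Fx = (83/160) / (83/32) = 1/5
check: Δy/Fy = (73/288) / (365/288) = 1/5 ✓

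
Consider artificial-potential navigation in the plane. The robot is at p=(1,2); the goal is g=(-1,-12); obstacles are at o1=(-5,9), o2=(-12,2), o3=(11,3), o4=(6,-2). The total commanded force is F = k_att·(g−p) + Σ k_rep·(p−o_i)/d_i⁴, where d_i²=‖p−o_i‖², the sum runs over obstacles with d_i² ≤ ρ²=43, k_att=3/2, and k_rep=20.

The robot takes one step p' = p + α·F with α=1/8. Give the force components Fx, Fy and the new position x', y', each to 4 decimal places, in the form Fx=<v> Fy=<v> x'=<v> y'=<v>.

F_att = 3/2·(g−p) = 3/2·(-2,-14) = (-3.0000,-21.0000)
o1: d²=85 > ρ²=43 → inactive
o2: d²=169 > ρ²=43 → inactive
o3: d²=101 > ρ²=43 → inactive
o4: d²=41 ≤ ρ²=43; F_rep = 20·(-5,4)/41² = (-0.0595,0.0476)
F = F_att + ΣF_rep = (-3.0595,-20.9524)
p' = p + 1/8·F = (0.6176,-0.6191)

Fx=-3.0595 Fy=-20.9524 x'=0.6176 y'=-0.6191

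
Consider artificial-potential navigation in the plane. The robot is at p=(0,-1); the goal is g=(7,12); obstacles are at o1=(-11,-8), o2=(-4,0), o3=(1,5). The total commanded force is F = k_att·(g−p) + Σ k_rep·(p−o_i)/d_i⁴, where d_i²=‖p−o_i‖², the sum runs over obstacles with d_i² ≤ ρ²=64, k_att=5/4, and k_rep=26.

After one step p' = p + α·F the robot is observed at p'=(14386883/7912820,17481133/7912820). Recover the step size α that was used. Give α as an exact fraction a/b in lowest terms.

α = 1/5

F_att = 5/4·(g−p) = 5/4·(7,13) = (8.7500,16.2500)
o1: d²=170 > ρ²=64 → inactive
o2: d²=17 ≤ ρ²=64; F_rep = 26·(4,-1)/17² = (0.3599,-0.0900)
o3: d²=37 ≤ ρ²=64; F_rep = 26·(-1,-6)/37² = (-0.0190,-0.1140)
F = F_att + ΣF_rep = (9.0909,16.0461)
Δp = p'−p = (1.8182,3.2092); α = Δx/Fx = (14386883/7912820) / (14386883/1582564) = 1/5
check: Δy/Fy = (25393953/7912820) / (25393953/1582564) = 1/5 ✓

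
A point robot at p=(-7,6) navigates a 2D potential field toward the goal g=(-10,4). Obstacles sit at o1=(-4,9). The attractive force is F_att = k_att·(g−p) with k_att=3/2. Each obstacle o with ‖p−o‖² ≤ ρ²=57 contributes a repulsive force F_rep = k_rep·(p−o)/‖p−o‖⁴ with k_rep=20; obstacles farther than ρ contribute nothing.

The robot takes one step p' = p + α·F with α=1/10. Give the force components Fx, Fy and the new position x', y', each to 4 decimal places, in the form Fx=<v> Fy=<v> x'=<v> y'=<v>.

Fx=-4.6852 Fy=-3.1852 x'=-7.4685 y'=5.6815

F_att = 3/2·(g−p) = 3/2·(-3,-2) = (-4.5000,-3.0000)
o1: d²=18 ≤ ρ²=57; F_rep = 20·(-3,-3)/18² = (-0.1852,-0.1852)
F = F_att + ΣF_rep = (-4.6852,-3.1852)
p' = p + 1/10·F = (-7.4685,5.6815)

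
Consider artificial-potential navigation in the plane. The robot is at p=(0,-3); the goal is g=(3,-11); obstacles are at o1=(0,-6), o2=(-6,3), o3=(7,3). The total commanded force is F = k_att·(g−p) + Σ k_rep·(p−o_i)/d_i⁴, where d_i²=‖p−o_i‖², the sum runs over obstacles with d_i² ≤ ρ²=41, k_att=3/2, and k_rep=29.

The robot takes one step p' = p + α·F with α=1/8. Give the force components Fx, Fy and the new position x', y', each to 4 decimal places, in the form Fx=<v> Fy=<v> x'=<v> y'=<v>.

Fx=4.5000 Fy=-10.9259 x'=0.5625 y'=-4.3657

F_att = 3/2·(g−p) = 3/2·(3,-8) = (4.5000,-12.0000)
o1: d²=9 ≤ ρ²=41; F_rep = 29·(0,3)/9² = (0.0000,1.0741)
o2: d²=72 > ρ²=41 → inactive
o3: d²=85 > ρ²=41 → inactive
F = F_att + ΣF_rep = (4.5000,-10.9259)
p' = p + 1/8·F = (0.5625,-4.3657)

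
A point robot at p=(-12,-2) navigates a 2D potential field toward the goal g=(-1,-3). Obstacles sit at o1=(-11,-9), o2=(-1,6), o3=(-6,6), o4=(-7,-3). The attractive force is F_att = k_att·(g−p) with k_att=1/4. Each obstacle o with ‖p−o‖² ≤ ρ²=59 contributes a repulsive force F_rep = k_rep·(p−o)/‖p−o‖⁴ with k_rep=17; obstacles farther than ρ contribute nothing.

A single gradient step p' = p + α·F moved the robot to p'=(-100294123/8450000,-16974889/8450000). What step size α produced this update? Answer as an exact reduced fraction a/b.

F_att = 1/4·(g−p) = 1/4·(11,-1) = (2.7500,-0.2500)
o1: d²=50 ≤ ρ²=59; F_rep = 17·(-1,7)/50² = (-0.0068,0.0476)
o2: d²=185 > ρ²=59 → inactive
o3: d²=100 > ρ²=59 → inactive
o4: d²=26 ≤ ρ²=59; F_rep = 17·(-5,1)/26² = (-0.1257,0.0251)
F = F_att + ΣF_rep = (2.6175,-0.1773)
Δp = p'−p = (0.1309,-0.0089); α = Δx/Fx = (1105877/8450000) / (1105877/422500) = 1/20
check: Δy/Fy = (-74889/8450000) / (-74889/422500) = 1/20 ✓

α = 1/20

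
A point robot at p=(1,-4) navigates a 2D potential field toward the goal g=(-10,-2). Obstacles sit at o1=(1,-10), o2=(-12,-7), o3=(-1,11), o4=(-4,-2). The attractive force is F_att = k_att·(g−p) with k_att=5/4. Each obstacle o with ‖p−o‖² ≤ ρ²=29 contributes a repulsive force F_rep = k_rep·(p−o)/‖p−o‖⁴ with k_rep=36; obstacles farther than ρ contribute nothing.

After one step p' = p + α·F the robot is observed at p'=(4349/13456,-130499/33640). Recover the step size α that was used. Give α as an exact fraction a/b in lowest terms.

α = 1/20

F_att = 5/4·(g−p) = 5/4·(-11,2) = (-13.7500,2.5000)
o1: d²=36 > ρ²=29 → inactive
o2: d²=178 > ρ²=29 → inactive
o3: d²=229 > ρ²=29 → inactive
o4: d²=29 ≤ ρ²=29; F_rep = 36·(5,-2)/29² = (0.2140,-0.0856)
F = F_att + ΣF_rep = (-13.5360,2.4144)
Δp = p'−p = (-0.6768,0.1207); α = Δx/Fx = (-9107/13456) / (-45535/3364) = 1/20
check: Δy/Fy = (4061/33640) / (4061/1682) = 1/20 ✓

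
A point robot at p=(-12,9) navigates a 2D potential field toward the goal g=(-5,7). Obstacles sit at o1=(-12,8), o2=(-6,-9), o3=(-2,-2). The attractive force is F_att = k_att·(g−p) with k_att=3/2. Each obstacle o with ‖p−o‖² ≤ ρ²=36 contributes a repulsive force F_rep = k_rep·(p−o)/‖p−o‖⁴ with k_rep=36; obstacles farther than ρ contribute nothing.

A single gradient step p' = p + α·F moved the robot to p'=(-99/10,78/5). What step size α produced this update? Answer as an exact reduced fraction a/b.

α = 1/5

F_att = 3/2·(g−p) = 3/2·(7,-2) = (10.5000,-3.0000)
o1: d²=1 ≤ ρ²=36; F_rep = 36·(0,1)/1² = (0.0000,36.0000)
o2: d²=360 > ρ²=36 → inactive
o3: d²=221 > ρ²=36 → inactive
F = F_att + ΣF_rep = (10.5000,33.0000)
Δp = p'−p = (2.1000,6.6000); α = Δx/Fx = (21/10) / (21/2) = 1/5
check: Δy/Fy = (33/5) / (33) = 1/5 ✓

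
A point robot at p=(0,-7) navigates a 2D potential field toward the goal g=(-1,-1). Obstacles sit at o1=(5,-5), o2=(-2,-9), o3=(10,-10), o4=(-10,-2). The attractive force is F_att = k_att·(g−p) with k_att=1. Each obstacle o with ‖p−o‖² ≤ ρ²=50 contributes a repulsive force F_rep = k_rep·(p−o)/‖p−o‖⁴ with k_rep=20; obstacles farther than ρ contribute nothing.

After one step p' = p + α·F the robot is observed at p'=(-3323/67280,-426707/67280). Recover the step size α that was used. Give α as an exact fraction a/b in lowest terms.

α = 1/10

F_att = 1·(g−p) = 1·(-1,6) = (-1.0000,6.0000)
o1: d²=29 ≤ ρ²=50; F_rep = 20·(-5,-2)/29² = (-0.1189,-0.0476)
o2: d²=8 ≤ ρ²=50; F_rep = 20·(2,2)/8² = (0.6250,0.6250)
o3: d²=109 > ρ²=50 → inactive
o4: d²=125 > ρ²=50 → inactive
F = F_att + ΣF_rep = (-0.4939,6.5774)
Δp = p'−p = (-0.0494,0.6577); α = Δx/Fx = (-3323/67280) / (-3323/6728) = 1/10
check: Δy/Fy = (44253/67280) / (44253/6728) = 1/10 ✓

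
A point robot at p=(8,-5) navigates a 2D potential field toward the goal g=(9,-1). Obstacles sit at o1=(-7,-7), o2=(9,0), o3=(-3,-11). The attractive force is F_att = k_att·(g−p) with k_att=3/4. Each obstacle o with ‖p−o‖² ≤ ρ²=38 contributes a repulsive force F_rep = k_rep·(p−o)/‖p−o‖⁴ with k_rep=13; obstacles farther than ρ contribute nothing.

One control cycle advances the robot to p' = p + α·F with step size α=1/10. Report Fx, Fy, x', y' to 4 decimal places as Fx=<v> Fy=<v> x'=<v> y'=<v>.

F_att = 3/4·(g−p) = 3/4·(1,4) = (0.7500,3.0000)
o1: d²=229 > ρ²=38 → inactive
o2: d²=26 ≤ ρ²=38; F_rep = 13·(-1,-5)/26² = (-0.0192,-0.0962)
o3: d²=157 > ρ²=38 → inactive
F = F_att + ΣF_rep = (0.7308,2.9038)
p' = p + 1/10·F = (8.0731,-4.7096)

Fx=0.7308 Fy=2.9038 x'=8.0731 y'=-4.7096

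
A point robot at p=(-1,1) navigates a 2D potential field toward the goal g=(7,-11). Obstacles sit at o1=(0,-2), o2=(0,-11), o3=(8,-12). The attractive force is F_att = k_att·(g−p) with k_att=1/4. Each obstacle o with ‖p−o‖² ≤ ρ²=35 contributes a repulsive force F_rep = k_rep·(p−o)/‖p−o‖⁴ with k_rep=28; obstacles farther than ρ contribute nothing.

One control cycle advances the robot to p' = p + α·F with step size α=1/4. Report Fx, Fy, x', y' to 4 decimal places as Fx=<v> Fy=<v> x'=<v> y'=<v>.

Fx=1.7200 Fy=-2.1600 x'=-0.5700 y'=0.4600

F_att = 1/4·(g−p) = 1/4·(8,-12) = (2.0000,-3.0000)
o1: d²=10 ≤ ρ²=35; F_rep = 28·(-1,3)/10² = (-0.2800,0.8400)
o2: d²=145 > ρ²=35 → inactive
o3: d²=250 > ρ²=35 → inactive
F = F_att + ΣF_rep = (1.7200,-2.1600)
p' = p + 1/4·F = (-0.5700,0.4600)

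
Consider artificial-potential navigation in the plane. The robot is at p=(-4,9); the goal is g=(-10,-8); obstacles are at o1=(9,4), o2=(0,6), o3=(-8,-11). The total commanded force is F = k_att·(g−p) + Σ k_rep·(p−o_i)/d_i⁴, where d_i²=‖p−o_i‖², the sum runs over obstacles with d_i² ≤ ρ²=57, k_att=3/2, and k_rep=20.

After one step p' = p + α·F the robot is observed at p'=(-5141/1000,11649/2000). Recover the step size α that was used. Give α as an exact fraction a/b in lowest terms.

F_att = 3/2·(g−p) = 3/2·(-6,-17) = (-9.0000,-25.5000)
o1: d²=194 > ρ²=57 → inactive
o2: d²=25 ≤ ρ²=57; F_rep = 20·(-4,3)/25² = (-0.1280,0.0960)
o3: d²=416 > ρ²=57 → inactive
F = F_att + ΣF_rep = (-9.1280,-25.4040)
Δp = p'−p = (-1.1410,-3.1755); α = Δx/Fx = (-1141/1000) / (-1141/125) = 1/8
check: Δy/Fy = (-6351/2000) / (-6351/250) = 1/8 ✓

α = 1/8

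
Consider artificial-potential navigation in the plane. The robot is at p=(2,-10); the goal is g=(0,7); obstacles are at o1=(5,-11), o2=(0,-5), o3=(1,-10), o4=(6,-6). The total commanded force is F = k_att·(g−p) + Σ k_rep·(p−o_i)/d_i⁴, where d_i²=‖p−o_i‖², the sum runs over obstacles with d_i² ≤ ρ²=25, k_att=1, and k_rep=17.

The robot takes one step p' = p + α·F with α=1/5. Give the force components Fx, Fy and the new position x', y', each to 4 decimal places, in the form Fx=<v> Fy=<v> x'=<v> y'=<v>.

F_att = 1·(g−p) = 1·(-2,17) = (-2.0000,17.0000)
o1: d²=10 ≤ ρ²=25; F_rep = 17·(-3,1)/10² = (-0.5100,0.1700)
o2: d²=29 > ρ²=25 → inactive
o3: d²=1 ≤ ρ²=25; F_rep = 17·(1,0)/1² = (17.0000,0.0000)
o4: d²=32 > ρ²=25 → inactive
F = F_att + ΣF_rep = (14.4900,17.1700)
p' = p + 1/5·F = (4.8980,-6.5660)

Fx=14.4900 Fy=17.1700 x'=4.8980 y'=-6.5660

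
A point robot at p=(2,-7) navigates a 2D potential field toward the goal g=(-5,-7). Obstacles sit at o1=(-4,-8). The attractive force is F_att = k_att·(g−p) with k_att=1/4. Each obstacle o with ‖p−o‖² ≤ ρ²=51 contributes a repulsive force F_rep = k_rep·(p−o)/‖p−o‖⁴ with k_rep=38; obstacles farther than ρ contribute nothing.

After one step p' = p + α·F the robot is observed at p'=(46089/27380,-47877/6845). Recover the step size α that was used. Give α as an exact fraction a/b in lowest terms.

α = 1/5

F_att = 1/4·(g−p) = 1/4·(-7,0) = (-1.7500,0.0000)
o1: d²=37 ≤ ρ²=51; F_rep = 38·(6,1)/37² = (0.1665,0.0278)
F = F_att + ΣF_rep = (-1.5835,0.0278)
Δp = p'−p = (-0.3167,0.0056); α = Δx/Fx = (-8671/27380) / (-8671/5476) = 1/5
check: Δy/Fy = (38/6845) / (38/1369) = 1/5 ✓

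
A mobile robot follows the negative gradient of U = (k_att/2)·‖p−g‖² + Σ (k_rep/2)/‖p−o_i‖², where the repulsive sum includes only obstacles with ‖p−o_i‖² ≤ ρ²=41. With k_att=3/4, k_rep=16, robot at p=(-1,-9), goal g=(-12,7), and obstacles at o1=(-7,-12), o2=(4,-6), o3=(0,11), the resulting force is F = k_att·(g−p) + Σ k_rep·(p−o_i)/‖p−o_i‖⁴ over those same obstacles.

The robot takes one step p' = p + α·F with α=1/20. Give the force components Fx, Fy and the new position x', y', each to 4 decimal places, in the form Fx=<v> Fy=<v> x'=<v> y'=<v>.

Fx=-8.3192 Fy=11.9585 x'=-1.4160 y'=-8.4021

F_att = 3/4·(g−p) = 3/4·(-11,16) = (-8.2500,12.0000)
o1: d²=45 > ρ²=41 → inactive
o2: d²=34 ≤ ρ²=41; F_rep = 16·(-5,-3)/34² = (-0.0692,-0.0415)
o3: d²=401 > ρ²=41 → inactive
F = F_att + ΣF_rep = (-8.3192,11.9585)
p' = p + 1/20·F = (-1.4160,-8.4021)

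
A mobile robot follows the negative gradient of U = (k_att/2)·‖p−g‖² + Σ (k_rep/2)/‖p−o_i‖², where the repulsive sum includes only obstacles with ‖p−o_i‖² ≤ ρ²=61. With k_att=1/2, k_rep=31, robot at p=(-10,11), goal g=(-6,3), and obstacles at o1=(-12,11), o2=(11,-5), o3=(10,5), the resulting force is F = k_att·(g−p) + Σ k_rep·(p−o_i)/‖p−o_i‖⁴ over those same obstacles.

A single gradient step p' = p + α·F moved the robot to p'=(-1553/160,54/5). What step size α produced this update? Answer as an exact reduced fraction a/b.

F_att = 1/2·(g−p) = 1/2·(4,-8) = (2.0000,-4.0000)
o1: d²=4 ≤ ρ²=61; F_rep = 31·(2,0)/4² = (3.8750,0.0000)
o2: d²=697 > ρ²=61 → inactive
o3: d²=436 > ρ²=61 → inactive
F = F_att + ΣF_rep = (5.8750,-4.0000)
Δp = p'−p = (0.2938,-0.2000); α = Δx/Fx = (47/160) / (47/8) = 1/20
check: Δy/Fy = (-1/5) / (-4) = 1/20 ✓

α = 1/20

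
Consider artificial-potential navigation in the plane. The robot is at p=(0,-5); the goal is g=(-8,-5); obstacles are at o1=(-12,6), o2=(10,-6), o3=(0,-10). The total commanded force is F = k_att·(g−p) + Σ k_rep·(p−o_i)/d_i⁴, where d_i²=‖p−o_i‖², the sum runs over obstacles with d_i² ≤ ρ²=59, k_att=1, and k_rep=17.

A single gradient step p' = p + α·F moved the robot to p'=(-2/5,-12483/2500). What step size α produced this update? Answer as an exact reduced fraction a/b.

F_att = 1·(g−p) = 1·(-8,0) = (-8.0000,0.0000)
o1: d²=265 > ρ²=59 → inactive
o2: d²=101 > ρ²=59 → inactive
o3: d²=25 ≤ ρ²=59; F_rep = 17·(0,5)/25² = (0.0000,0.1360)
F = F_att + ΣF_rep = (-8.0000,0.1360)
Δp = p'−p = (-0.4000,0.0068); α = Δx/Fx = (-2/5) / (-8) = 1/20
check: Δy/Fy = (17/2500) / (17/125) = 1/20 ✓

α = 1/20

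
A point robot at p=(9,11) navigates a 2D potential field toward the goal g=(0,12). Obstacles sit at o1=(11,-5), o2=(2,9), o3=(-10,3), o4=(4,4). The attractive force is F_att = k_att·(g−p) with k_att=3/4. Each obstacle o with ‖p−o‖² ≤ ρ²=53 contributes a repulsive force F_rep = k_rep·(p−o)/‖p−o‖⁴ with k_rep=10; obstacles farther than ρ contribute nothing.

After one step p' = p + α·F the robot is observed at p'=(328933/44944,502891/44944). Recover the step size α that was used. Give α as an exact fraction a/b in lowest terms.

F_att = 3/4·(g−p) = 3/4·(-9,1) = (-6.7500,0.7500)
o1: d²=260 > ρ²=53 → inactive
o2: d²=53 ≤ ρ²=53; F_rep = 10·(7,2)/53² = (0.0249,0.0071)
o3: d²=425 > ρ²=53 → inactive
o4: d²=74 > ρ²=53 → inactive
F = F_att + ΣF_rep = (-6.7251,0.7571)
Δp = p'−p = (-1.6813,0.1893); α = Δx/Fx = (-75563/44944) / (-75563/11236) = 1/4
check: Δy/Fy = (8507/44944) / (8507/11236) = 1/4 ✓

α = 1/4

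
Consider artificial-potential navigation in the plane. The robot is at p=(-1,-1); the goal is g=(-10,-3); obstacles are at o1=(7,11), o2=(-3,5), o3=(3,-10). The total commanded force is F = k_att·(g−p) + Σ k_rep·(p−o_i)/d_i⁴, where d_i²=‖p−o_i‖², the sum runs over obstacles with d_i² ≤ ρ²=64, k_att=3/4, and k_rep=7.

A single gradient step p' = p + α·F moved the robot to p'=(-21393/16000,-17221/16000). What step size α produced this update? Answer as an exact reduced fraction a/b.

α = 1/20

F_att = 3/4·(g−p) = 3/4·(-9,-2) = (-6.7500,-1.5000)
o1: d²=208 > ρ²=64 → inactive
o2: d²=40 ≤ ρ²=64; F_rep = 7·(2,-6)/40² = (0.0088,-0.0262)
o3: d²=97 > ρ²=64 → inactive
F = F_att + ΣF_rep = (-6.7412,-1.5263)
Δp = p'−p = (-0.3371,-0.0763); α = Δx/Fx = (-5393/16000) / (-5393/800) = 1/20
check: Δy/Fy = (-1221/16000) / (-1221/800) = 1/20 ✓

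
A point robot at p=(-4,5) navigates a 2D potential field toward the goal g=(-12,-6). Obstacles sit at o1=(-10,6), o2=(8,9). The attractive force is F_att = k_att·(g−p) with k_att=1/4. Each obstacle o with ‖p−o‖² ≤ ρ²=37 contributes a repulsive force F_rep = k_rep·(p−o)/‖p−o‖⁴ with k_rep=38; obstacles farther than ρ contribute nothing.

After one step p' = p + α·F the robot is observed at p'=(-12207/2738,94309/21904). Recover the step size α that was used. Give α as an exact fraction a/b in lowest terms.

F_att = 1/4·(g−p) = 1/4·(-8,-11) = (-2.0000,-2.7500)
o1: d²=37 ≤ ρ²=37; F_rep = 38·(6,-1)/37² = (0.1665,-0.0278)
o2: d²=160 > ρ²=37 → inactive
F = F_att + ΣF_rep = (-1.8335,-2.7778)
Δp = p'−p = (-0.4584,-0.6944); α = Δx/Fx = (-1255/2738) / (-2510/1369) = 1/4
check: Δy/Fy = (-15211/21904) / (-15211/5476) = 1/4 ✓

α = 1/4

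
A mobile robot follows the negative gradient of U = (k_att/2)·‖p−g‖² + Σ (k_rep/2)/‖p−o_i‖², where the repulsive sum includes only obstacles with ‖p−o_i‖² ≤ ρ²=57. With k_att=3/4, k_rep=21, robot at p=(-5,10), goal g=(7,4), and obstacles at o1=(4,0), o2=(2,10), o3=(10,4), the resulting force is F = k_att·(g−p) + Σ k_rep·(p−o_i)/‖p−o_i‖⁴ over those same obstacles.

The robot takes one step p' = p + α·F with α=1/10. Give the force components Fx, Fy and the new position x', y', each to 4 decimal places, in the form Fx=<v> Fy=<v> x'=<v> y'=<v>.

F_att = 3/4·(g−p) = 3/4·(12,-6) = (9.0000,-4.5000)
o1: d²=181 > ρ²=57 → inactive
o2: d²=49 ≤ ρ²=57; F_rep = 21·(-7,0)/49² = (-0.0612,0.0000)
o3: d²=261 > ρ²=57 → inactive
F = F_att + ΣF_rep = (8.9388,-4.5000)
p' = p + 1/10·F = (-4.1061,9.5500)

Fx=8.9388 Fy=-4.5000 x'=-4.1061 y'=9.5500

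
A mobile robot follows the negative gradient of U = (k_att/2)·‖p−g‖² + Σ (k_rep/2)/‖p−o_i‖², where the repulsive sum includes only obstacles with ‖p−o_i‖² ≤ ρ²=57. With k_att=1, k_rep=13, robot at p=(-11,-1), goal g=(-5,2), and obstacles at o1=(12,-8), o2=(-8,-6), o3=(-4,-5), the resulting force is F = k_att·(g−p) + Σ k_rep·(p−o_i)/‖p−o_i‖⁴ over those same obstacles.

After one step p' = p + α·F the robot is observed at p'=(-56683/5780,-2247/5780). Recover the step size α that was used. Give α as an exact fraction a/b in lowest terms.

α = 1/5

F_att = 1·(g−p) = 1·(6,3) = (6.0000,3.0000)
o1: d²=578 > ρ²=57 → inactive
o2: d²=34 ≤ ρ²=57; F_rep = 13·(-3,5)/34² = (-0.0337,0.0562)
o3: d²=65 > ρ²=57 → inactive
F = F_att + ΣF_rep = (5.9663,3.0562)
Δp = p'−p = (1.1933,0.6112); α = Δx/Fx = (6897/5780) / (6897/1156) = 1/5
check: Δy/Fy = (3533/5780) / (3533/1156) = 1/5 ✓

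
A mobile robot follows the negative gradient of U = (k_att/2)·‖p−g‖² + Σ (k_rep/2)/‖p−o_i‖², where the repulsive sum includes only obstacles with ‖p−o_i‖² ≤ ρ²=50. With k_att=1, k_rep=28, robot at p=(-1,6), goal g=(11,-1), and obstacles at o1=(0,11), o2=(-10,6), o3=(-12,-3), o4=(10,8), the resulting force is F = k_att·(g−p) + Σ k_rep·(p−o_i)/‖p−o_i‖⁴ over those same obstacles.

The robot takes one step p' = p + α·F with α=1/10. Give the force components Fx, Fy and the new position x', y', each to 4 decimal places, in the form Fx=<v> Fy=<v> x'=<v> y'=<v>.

F_att = 1·(g−p) = 1·(12,-7) = (12.0000,-7.0000)
o1: d²=26 ≤ ρ²=50; F_rep = 28·(-1,-5)/26² = (-0.0414,-0.2071)
o2: d²=81 > ρ²=50 → inactive
o3: d²=202 > ρ²=50 → inactive
o4: d²=125 > ρ²=50 → inactive
F = F_att + ΣF_rep = (11.9586,-7.2071)
p' = p + 1/10·F = (0.1959,5.2793)

Fx=11.9586 Fy=-7.2071 x'=0.1959 y'=5.2793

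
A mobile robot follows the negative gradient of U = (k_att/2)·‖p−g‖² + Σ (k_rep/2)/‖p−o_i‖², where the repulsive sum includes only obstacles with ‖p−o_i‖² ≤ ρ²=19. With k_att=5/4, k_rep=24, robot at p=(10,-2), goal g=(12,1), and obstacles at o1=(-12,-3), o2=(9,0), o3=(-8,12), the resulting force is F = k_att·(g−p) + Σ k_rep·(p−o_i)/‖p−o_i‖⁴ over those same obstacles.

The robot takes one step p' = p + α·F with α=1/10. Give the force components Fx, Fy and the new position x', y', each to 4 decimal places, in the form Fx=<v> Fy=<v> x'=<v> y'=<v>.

Fx=3.4600 Fy=1.8300 x'=10.3460 y'=-1.8170

F_att = 5/4·(g−p) = 5/4·(2,3) = (2.5000,3.7500)
o1: d²=485 > ρ²=19 → inactive
o2: d²=5 ≤ ρ²=19; F_rep = 24·(1,-2)/5² = (0.9600,-1.9200)
o3: d²=520 > ρ²=19 → inactive
F = F_att + ΣF_rep = (3.4600,1.8300)
p' = p + 1/10·F = (10.3460,-1.8170)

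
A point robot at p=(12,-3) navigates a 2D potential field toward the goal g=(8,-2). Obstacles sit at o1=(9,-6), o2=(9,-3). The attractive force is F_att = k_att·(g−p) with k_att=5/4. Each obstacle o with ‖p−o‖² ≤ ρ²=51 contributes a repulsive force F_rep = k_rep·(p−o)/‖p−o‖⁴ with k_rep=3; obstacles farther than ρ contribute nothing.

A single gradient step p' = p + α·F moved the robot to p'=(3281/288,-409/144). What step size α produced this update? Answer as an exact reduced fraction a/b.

F_att = 5/4·(g−p) = 5/4·(-4,1) = (-5.0000,1.2500)
o1: d²=18 ≤ ρ²=51; F_rep = 3·(3,3)/18² = (0.0278,0.0278)
o2: d²=9 ≤ ρ²=51; F_rep = 3·(3,0)/9² = (0.1111,0.0000)
F = F_att + ΣF_rep = (-4.8611,1.2778)
Δp = p'−p = (-0.6076,0.1597); α = Δx/Fx = (-175/288) / (-175/36) = 1/8
check: Δy/Fy = (23/144) / (23/18) = 1/8 ✓

α = 1/8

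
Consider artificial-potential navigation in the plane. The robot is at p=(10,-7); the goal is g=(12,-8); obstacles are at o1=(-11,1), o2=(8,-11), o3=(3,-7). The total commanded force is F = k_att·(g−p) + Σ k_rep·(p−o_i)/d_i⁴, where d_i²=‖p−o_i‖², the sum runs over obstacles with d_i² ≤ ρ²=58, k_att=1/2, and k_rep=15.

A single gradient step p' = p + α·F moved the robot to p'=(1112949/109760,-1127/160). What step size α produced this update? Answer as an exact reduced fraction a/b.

F_att = 1/2·(g−p) = 1/2·(2,-1) = (1.0000,-0.5000)
o1: d²=505 > ρ²=58 → inactive
o2: d²=20 ≤ ρ²=58; F_rep = 15·(2,4)/20² = (0.0750,0.1500)
o3: d²=49 ≤ ρ²=58; F_rep = 15·(7,0)/49² = (0.0437,0.0000)
F = F_att + ΣF_rep = (1.1187,-0.3500)
Δp = p'−p = (0.1398,-0.0437); α = Δx/Fx = (15349/109760) / (15349/13720) = 1/8
check: Δy/Fy = (-7/160) / (-7/20) = 1/8 ✓

α = 1/8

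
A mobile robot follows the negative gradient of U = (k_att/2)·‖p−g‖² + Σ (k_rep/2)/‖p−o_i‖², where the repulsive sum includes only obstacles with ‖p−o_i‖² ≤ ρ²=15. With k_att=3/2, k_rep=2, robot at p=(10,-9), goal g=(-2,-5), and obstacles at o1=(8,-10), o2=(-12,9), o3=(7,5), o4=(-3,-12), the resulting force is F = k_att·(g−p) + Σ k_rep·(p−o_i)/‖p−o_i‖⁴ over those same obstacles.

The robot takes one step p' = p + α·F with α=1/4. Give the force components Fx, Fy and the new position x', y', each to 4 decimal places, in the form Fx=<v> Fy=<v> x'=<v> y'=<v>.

Fx=-17.8400 Fy=6.0800 x'=5.5400 y'=-7.4800

F_att = 3/2·(g−p) = 3/2·(-12,4) = (-18.0000,6.0000)
o1: d²=5 ≤ ρ²=15; F_rep = 2·(2,1)/5² = (0.1600,0.0800)
o2: d²=808 > ρ²=15 → inactive
o3: d²=205 > ρ²=15 → inactive
o4: d²=178 > ρ²=15 → inactive
F = F_att + ΣF_rep = (-17.8400,6.0800)
p' = p + 1/4·F = (5.5400,-7.4800)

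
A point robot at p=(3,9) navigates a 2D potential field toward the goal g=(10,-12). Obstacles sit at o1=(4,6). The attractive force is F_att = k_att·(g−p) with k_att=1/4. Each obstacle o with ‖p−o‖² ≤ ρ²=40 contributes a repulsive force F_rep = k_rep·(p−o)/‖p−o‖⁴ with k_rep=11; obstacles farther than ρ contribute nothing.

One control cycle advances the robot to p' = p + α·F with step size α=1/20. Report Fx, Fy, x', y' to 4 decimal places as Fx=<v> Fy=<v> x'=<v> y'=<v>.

Fx=1.6400 Fy=-4.9200 x'=3.0820 y'=8.7540

F_att = 1/4·(g−p) = 1/4·(7,-21) = (1.7500,-5.2500)
o1: d²=10 ≤ ρ²=40; F_rep = 11·(-1,3)/10² = (-0.1100,0.3300)
F = F_att + ΣF_rep = (1.6400,-4.9200)
p' = p + 1/20·F = (3.0820,8.7540)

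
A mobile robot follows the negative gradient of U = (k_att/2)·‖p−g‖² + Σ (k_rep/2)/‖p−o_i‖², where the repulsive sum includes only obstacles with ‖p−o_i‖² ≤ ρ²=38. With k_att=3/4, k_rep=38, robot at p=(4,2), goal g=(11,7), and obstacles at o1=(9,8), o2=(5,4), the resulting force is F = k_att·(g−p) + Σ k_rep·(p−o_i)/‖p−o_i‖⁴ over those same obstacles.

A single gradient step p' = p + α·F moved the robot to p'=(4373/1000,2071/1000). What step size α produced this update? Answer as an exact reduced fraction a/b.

F_att = 3/4·(g−p) = 3/4·(7,5) = (5.2500,3.7500)
o1: d²=61 > ρ²=38 → inactive
o2: d²=5 ≤ ρ²=38; F_rep = 38·(-1,-2)/5² = (-1.5200,-3.0400)
F = F_att + ΣF_rep = (3.7300,0.7100)
Δp = p'−p = (0.3730,0.0710); α = Δx/Fx = (373/1000) / (373/100) = 1/10
check: Δy/Fy = (71/1000) / (71/100) = 1/10 ✓

α = 1/10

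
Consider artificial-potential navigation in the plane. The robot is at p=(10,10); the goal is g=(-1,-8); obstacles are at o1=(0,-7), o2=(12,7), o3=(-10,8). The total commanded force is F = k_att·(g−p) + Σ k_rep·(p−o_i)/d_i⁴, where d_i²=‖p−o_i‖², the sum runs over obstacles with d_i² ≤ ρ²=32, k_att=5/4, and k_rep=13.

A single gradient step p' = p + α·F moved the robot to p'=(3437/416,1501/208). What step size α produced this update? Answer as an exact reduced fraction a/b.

α = 1/8

F_att = 5/4·(g−p) = 5/4·(-11,-18) = (-13.7500,-22.5000)
o1: d²=389 > ρ²=32 → inactive
o2: d²=13 ≤ ρ²=32; F_rep = 13·(-2,3)/13² = (-0.1538,0.2308)
o3: d²=404 > ρ²=32 → inactive
F = F_att + ΣF_rep = (-13.9038,-22.2692)
Δp = p'−p = (-1.7380,-2.7837); α = Δx/Fx = (-723/416) / (-723/52) = 1/8
check: Δy/Fy = (-579/208) / (-579/26) = 1/8 ✓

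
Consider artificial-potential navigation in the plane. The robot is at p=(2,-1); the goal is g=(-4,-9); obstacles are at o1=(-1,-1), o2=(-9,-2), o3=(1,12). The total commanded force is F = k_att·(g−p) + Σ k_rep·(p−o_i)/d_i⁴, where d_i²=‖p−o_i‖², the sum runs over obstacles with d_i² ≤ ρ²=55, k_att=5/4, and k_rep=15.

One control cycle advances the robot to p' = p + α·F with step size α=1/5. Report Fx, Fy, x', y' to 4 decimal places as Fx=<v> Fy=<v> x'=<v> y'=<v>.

F_att = 5/4·(g−p) = 5/4·(-6,-8) = (-7.5000,-10.0000)
o1: d²=9 ≤ ρ²=55; F_rep = 15·(3,0)/9² = (0.5556,0.0000)
o2: d²=122 > ρ²=55 → inactive
o3: d²=170 > ρ²=55 → inactive
F = F_att + ΣF_rep = (-6.9444,-10.0000)
p' = p + 1/5·F = (0.6111,-3.0000)

Fx=-6.9444 Fy=-10.0000 x'=0.6111 y'=-3.0000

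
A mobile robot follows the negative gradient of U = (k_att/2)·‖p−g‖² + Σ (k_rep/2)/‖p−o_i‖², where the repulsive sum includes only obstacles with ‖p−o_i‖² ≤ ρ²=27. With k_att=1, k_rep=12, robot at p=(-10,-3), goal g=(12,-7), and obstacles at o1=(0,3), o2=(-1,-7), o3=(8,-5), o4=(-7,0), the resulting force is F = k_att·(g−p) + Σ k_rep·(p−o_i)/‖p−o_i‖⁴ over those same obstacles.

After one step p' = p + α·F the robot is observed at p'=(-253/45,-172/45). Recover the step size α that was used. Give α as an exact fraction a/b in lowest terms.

α = 1/5

F_att = 1·(g−p) = 1·(22,-4) = (22.0000,-4.0000)
o1: d²=136 > ρ²=27 → inactive
o2: d²=97 > ρ²=27 → inactive
o3: d²=328 > ρ²=27 → inactive
o4: d²=18 ≤ ρ²=27; F_rep = 12·(-3,-3)/18² = (-0.1111,-0.1111)
F = F_att + ΣF_rep = (21.8889,-4.1111)
Δp = p'−p = (4.3778,-0.8222); α = Δx/Fx = (197/45) / (197/9) = 1/5
check: Δy/Fy = (-37/45) / (-37/9) = 1/5 ✓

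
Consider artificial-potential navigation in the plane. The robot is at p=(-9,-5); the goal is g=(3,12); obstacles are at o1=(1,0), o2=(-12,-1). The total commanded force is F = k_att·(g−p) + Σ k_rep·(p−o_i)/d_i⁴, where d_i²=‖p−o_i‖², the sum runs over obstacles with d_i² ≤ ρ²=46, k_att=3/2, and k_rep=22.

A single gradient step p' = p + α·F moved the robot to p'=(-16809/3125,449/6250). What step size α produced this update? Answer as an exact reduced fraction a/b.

α = 1/5

F_att = 3/2·(g−p) = 3/2·(12,17) = (18.0000,25.5000)
o1: d²=125 > ρ²=46 → inactive
o2: d²=25 ≤ ρ²=46; F_rep = 22·(3,-4)/25² = (0.1056,-0.1408)
F = F_att + ΣF_rep = (18.1056,25.3592)
Δp = p'−p = (3.6211,5.0718); α = Δx/Fx = (11316/3125) / (11316/625) = 1/5
check: Δy/Fy = (31699/6250) / (31699/1250) = 1/5 ✓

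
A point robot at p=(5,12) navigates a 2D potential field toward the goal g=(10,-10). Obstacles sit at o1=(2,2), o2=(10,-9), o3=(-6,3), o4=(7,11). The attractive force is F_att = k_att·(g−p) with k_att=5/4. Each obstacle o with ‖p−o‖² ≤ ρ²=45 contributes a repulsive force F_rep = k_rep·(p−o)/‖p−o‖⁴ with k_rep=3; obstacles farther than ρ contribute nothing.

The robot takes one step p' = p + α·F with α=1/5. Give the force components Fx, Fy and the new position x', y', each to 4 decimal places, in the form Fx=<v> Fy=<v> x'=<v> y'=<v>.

Fx=6.0100 Fy=-27.3800 x'=6.2020 y'=6.5240

F_att = 5/4·(g−p) = 5/4·(5,-22) = (6.2500,-27.5000)
o1: d²=109 > ρ²=45 → inactive
o2: d²=466 > ρ²=45 → inactive
o3: d²=202 > ρ²=45 → inactive
o4: d²=5 ≤ ρ²=45; F_rep = 3·(-2,1)/5² = (-0.2400,0.1200)
F = F_att + ΣF_rep = (6.0100,-27.3800)
p' = p + 1/5·F = (6.2020,6.5240)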